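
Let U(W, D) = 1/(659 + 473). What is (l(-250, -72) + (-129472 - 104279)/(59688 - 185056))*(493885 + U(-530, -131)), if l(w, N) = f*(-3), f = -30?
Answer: 6438827143418091/141916576 ≈ 4.5370e+7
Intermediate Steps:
U(W, D) = 1/1132
l(w, N) = 90 (l(w, N) = -30*(-3) = 90)
(l(-250, -72) + (-129472 - 104279)/(59688 - 185056))*(493885 + U(-530, -131)) = (90 + (-129472 - 104279)/(59688 - 185056))*(493885 + 1/1132) = (90 - 233751/(-125368))*(559077821/1132) = (90 - 233751*(-1/125368))*(559077821/1132) = (90 + 233751/125368)*(559077821/1132) = (11516871/125368)*(559077821/1132) = 6438827143418091/141916576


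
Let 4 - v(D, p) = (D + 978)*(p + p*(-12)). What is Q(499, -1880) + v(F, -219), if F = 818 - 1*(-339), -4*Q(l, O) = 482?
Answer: -10286663/2 ≈ -5.1433e+6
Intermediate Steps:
Q(l, O) = -241/2 (Q(l, O) = -¼*482 = -241/2)
F = 1157 (F = 818 + 339 = 1157)
v(D, p) = 4 + 11*p*(978 + D) (v(D, p) = 4 - (D + 978)*(p + p*(-12)) = 4 - (978 + D)*(p - 12*p) = 4 - (978 + D)*(-11*p) = 4 - (-11)*p*(978 + D) = 4 + 11*p*(978 + D))
Q(499, -1880) + v(F, -219) = -241/2 + (4 + 10758*(-219) + 11*1157*(-219)) = -241/2 + (4 - 2356002 - 2787213) = -241/2 - 5143211 = -10286663/2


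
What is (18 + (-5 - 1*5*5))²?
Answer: 144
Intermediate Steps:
(18 + (-5 - 1*5*5))² = (18 + (-5 - 5*5))² = (18 + (-5 - 25))² = (18 - 30)² = (-12)² = 144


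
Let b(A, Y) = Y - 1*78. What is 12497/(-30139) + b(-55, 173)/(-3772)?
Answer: -50001889/113684308 ≈ -0.43983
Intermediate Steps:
b(A, Y) = -78 + Y (b(A, Y) = Y - 78 = -78 + Y)
12497/(-30139) + b(-55, 173)/(-3772) = 12497/(-30139) + (-78 + 173)/(-3772) = 12497*(-1/30139) + 95*(-1/3772) = -12497/30139 - 95/3772 = -50001889/113684308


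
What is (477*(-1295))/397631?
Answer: -617715/397631 ≈ -1.5535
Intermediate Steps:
(477*(-1295))/397631 = -617715*1/397631 = -617715/397631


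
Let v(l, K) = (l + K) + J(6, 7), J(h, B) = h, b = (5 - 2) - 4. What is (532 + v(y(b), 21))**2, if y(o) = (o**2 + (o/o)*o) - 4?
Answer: 308025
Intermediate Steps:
b = -1 (b = 3 - 4 = -1)
y(o) = -4 + o + o**2 (y(o) = (o**2 + 1*o) - 4 = (o**2 + o) - 4 = (o + o**2) - 4 = -4 + o + o**2)
v(l, K) = 6 + K + l (v(l, K) = (l + K) + 6 = (K + l) + 6 = 6 + K + l)
(532 + v(y(b), 21))**2 = (532 + (6 + 21 + (-4 - 1 + (-1)**2)))**2 = (532 + (6 + 21 + (-4 - 1 + 1)))**2 = (532 + (6 + 21 - 4))**2 = (532 + 23)**2 = 555**2 = 308025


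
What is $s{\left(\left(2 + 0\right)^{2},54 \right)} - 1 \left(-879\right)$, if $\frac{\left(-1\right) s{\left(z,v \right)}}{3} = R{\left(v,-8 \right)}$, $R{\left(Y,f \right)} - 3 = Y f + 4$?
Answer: $2154$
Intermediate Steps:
$R{\left(Y,f \right)} = 7 + Y f$ ($R{\left(Y,f \right)} = 3 + \left(Y f + 4\right) = 3 + \left(4 + Y f\right) = 7 + Y f$)
$s{\left(z,v \right)} = -21 + 24 v$ ($s{\left(z,v \right)} = - 3 \left(7 + v \left(-8\right)\right) = - 3 \left(7 - 8 v\right) = -21 + 24 v$)
$s{\left(\left(2 + 0\right)^{2},54 \right)} - 1 \left(-879\right) = \left(-21 + 24 \cdot 54\right) - 1 \left(-879\right) = \left(-21 + 1296\right) - -879 = 1275 + 879 = 2154$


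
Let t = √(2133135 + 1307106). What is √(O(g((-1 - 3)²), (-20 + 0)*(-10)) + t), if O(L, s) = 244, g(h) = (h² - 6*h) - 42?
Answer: √(244 + 21*√7801) ≈ 45.813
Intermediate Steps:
g(h) = -42 + h² - 6*h
t = 21*√7801 (t = √3440241 = 21*√7801 ≈ 1854.8)
√(O(g((-1 - 3)²), (-20 + 0)*(-10)) + t) = √(244 + 21*√7801)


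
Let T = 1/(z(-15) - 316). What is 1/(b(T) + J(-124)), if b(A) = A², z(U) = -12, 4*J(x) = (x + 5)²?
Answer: 107584/380874257 ≈ 0.00028247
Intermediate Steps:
J(x) = (5 + x)²/4 (J(x) = (x + 5)²/4 = (5 + x)²/4)
T = -1/328 (T = 1/(-12 - 316) = 1/(-328) = -1/328 ≈ -0.0030488)
1/(b(T) + J(-124)) = 1/((-1/328)² + (5 - 124)²/4) = 1/(1/107584 + (¼)*(-119)²) = 1/(1/107584 + (¼)*14161) = 1/(1/107584 + 14161/4) = 1/(380874257/107584) = 107584/380874257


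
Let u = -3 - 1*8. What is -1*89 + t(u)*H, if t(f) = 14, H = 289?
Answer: 3957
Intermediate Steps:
u = -11 (u = -3 - 8 = -11)
-1*89 + t(u)*H = -1*89 + 14*289 = -89 + 4046 = 3957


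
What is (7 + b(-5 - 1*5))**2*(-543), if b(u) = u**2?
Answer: -6216807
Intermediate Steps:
(7 + b(-5 - 1*5))**2*(-543) = (7 + (-5 - 1*5)**2)**2*(-543) = (7 + (-5 - 5)**2)**2*(-543) = (7 + (-10)**2)**2*(-543) = (7 + 100)**2*(-543) = 107**2*(-543) = 11449*(-543) = -6216807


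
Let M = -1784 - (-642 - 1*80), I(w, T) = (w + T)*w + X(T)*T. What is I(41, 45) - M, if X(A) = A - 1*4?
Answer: 6433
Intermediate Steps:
X(A) = -4 + A (X(A) = A - 4 = -4 + A)
I(w, T) = T*(-4 + T) + w*(T + w) (I(w, T) = (w + T)*w + (-4 + T)*T = (T + w)*w + T*(-4 + T) = w*(T + w) + T*(-4 + T) = T*(-4 + T) + w*(T + w))
M = -1062 (M = -1784 - (-642 - 80) = -1784 - 1*(-722) = -1784 + 722 = -1062)
I(41, 45) - M = (41² + 45*41 + 45*(-4 + 45)) - 1*(-1062) = (1681 + 1845 + 45*41) + 1062 = (1681 + 1845 + 1845) + 1062 = 5371 + 1062 = 6433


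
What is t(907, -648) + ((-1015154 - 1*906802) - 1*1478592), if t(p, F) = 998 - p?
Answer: -3400457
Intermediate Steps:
t(907, -648) + ((-1015154 - 1*906802) - 1*1478592) = (998 - 1*907) + ((-1015154 - 1*906802) - 1*1478592) = (998 - 907) + ((-1015154 - 906802) - 1478592) = 91 + (-1921956 - 1478592) = 91 - 3400548 = -3400457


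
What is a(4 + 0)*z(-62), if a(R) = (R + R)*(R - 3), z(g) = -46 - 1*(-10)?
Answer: -288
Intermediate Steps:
z(g) = -36 (z(g) = -46 + 10 = -36)
a(R) = 2*R*(-3 + R) (a(R) = (2*R)*(-3 + R) = 2*R*(-3 + R))
a(4 + 0)*z(-62) = (2*(4 + 0)*(-3 + (4 + 0)))*(-36) = (2*4*(-3 + 4))*(-36) = (2*4*1)*(-36) = 8*(-36) = -288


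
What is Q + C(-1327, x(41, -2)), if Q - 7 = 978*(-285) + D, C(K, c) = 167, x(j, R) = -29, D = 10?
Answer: -278546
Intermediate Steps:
Q = -278713 (Q = 7 + (978*(-285) + 10) = 7 + (-278730 + 10) = 7 - 278720 = -278713)
Q + C(-1327, x(41, -2)) = -278713 + 167 = -278546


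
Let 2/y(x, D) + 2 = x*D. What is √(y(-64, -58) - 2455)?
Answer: 2*I*√2111928630/1855 ≈ 49.548*I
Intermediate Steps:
y(x, D) = 2/(-2 + D*x) (y(x, D) = 2/(-2 + x*D) = 2/(-2 + D*x))
√(y(-64, -58) - 2455) = √(2/(-2 - 58*(-64)) - 2455) = √(2/(-2 + 3712) - 2455) = √(2/3710 - 2455) = √(2*(1/3710) - 2455) = √(1/1855 - 2455) = √(-4554024/1855) = 2*I*√2111928630/1855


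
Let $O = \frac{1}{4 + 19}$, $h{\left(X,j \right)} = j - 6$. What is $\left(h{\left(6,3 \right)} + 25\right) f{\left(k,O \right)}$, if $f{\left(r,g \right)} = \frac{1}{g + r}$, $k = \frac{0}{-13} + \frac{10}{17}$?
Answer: $\frac{8602}{247} \approx 34.826$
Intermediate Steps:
$h{\left(X,j \right)} = -6 + j$ ($h{\left(X,j \right)} = j - 6 = -6 + j$)
$k = \frac{10}{17}$ ($k = 0 \left(- \frac{1}{13}\right) + 10 \cdot \frac{1}{17} = 0 + \frac{10}{17} = \frac{10}{17} \approx 0.58823$)
$O = \frac{1}{23} \approx 0.043478$
$\left(h{\left(6,3 \right)} + 25\right) f{\left(k,O \right)} = \frac{\left(-6 + 3\right) + 25}{\frac{1}{23} + \frac{10}{17}} = \frac{-3 + 25}{\frac{247}{391}} = 22 \cdot \frac{391}{247} = \frac{8602}{247}$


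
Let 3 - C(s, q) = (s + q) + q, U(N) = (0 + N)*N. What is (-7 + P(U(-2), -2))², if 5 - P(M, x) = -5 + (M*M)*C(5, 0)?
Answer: 1225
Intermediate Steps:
U(N) = N² (U(N) = N*N = N²)
C(s, q) = 3 - s - 2*q (C(s, q) = 3 - ((s + q) + q) = 3 - ((q + s) + q) = 3 - (s + 2*q) = 3 + (-s - 2*q) = 3 - s - 2*q)
P(M, x) = 10 + 2*M² (P(M, x) = 5 - (-5 + (M*M)*(3 - 1*5 - 2*0)) = 5 - (-5 + M²*(3 - 5 + 0)) = 5 - (-5 + M²*(-2)) = 5 - (-5 - 2*M²) = 5 + (5 + 2*M²) = 10 + 2*M²)
(-7 + P(U(-2), -2))² = (-7 + (10 + 2*((-2)²)²))² = (-7 + (10 + 2*4²))² = (-7 + (10 + 2*16))² = (-7 + (10 + 32))² = (-7 + 42)² = 35² = 1225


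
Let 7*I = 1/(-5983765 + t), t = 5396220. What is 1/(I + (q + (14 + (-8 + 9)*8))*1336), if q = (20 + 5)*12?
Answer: 4112815/1769300110479 ≈ 2.3245e-6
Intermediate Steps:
q = 300 (q = 25*12 = 300)
I = -1/4112815 (I = 1/(7*(-5983765 + 5396220)) = (⅐)/(-587545) = (⅐)*(-1/587545) = -1/4112815 ≈ -2.4314e-7)
1/(I + (q + (14 + (-8 + 9)*8))*1336) = 1/(-1/4112815 + (300 + (14 + (-8 + 9)*8))*1336) = 1/(-1/4112815 + (300 + (14 + 1*8))*1336) = 1/(-1/4112815 + (300 + (14 + 8))*1336) = 1/(-1/4112815 + (300 + 22)*1336) = 1/(-1/4112815 + 322*1336) = 1/(-1/4112815 + 430192) = 1/(1769300110479/4112815) = 4112815/1769300110479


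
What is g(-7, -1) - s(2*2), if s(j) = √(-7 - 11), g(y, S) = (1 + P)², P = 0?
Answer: 1 - 3*I*√2 ≈ 1.0 - 4.2426*I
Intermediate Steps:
g(y, S) = 1 (g(y, S) = (1 + 0)² = 1² = 1)
s(j) = 3*I*√2 (s(j) = √(-18) = 3*I*√2)
g(-7, -1) - s(2*2) = 1 - 3*I*√2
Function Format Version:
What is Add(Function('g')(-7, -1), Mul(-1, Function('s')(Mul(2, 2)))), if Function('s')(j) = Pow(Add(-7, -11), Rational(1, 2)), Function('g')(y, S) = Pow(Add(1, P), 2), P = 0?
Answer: Add(1, Mul(-3, I, Pow(2, Rational(1, 2)))) ≈ Add(1.0000, Mul(-4.2426, I))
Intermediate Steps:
Function('g')(y, S) = 1 (Function('g')(y, S) = Pow(Add(1, 0), 2) = Pow(1, 2) = 1)
Function('s')(j) = Mul(3, I, Pow(2, Rational(1, 2))) (Function('s')(j) = Pow(-18, Rational(1, 2)) = Mul(3, I, Pow(2, Rational(1, 2))))
Add(Function('g')(-7, -1), Mul(-1, Function('s')(Mul(2, 2)))) = Add(1, Mul(-1, Mul(3, I, Pow(2, Rational(1, 2))))) = Add(1, Mul(-3, I, Pow(2, Rational(1, 2))))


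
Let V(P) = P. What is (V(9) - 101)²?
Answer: 8464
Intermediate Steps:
(V(9) - 101)² = (9 - 101)² = (-92)² = 8464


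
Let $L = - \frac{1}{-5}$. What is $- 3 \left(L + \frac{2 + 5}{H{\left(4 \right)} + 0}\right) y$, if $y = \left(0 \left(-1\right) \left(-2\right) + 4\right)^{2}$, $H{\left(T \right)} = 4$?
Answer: $- \frac{468}{5} \approx -93.6$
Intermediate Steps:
$L = \frac{1}{5}$ ($L = \left(-1\right) \left(- \frac{1}{5}\right) = \frac{1}{5} \approx 0.2$)
$y = 16$ ($y = \left(0 \left(-2\right) + 4\right)^{2} = \left(0 + 4\right)^{2} = 4^{2} = 16$)
$- 3 \left(L + \frac{2 + 5}{H{\left(4 \right)} + 0}\right) y = - 3 \left(\frac{1}{5} + \frac{2 + 5}{4 + 0}\right) 16 = - 3 \left(\frac{1}{5} + \frac{7}{4}\right) 16 = \left(-3\right) \frac{39}{20} \cdot 16 = \left(- \frac{117}{20}\right) 16 = - \frac{468}{5}$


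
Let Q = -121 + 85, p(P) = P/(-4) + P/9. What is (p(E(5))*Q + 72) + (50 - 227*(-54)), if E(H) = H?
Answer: 12405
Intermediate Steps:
p(P) = -5*P/36 (p(P) = P*(-¼) + P*(⅑) = -P/4 + P/9 = -5*P/36)
Q = -36
(p(E(5))*Q + 72) + (50 - 227*(-54)) = (-5/36*5*(-36) + 72) + (50 - 227*(-54)) = (-25/36*(-36) + 72) + (50 + 12258) = (25 + 72) + 12308 = 97 + 12308 = 12405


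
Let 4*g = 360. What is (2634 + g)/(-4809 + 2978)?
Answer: -2724/1831 ≈ -1.4877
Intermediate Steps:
g = 90 (g = (1/4)*360 = 90)
(2634 + g)/(-4809 + 2978) = (2634 + 90)/(-4809 + 2978) = 2724/(-1831) = 2724*(-1/1831) = -2724/1831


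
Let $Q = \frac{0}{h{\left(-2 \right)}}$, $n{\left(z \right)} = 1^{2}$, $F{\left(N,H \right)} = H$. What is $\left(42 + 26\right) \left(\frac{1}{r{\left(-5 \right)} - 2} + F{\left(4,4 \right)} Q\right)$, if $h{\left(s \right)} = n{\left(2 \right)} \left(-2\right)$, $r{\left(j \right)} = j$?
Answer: $- \frac{68}{7} \approx -9.7143$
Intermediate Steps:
$n{\left(z \right)} = 1$
$h{\left(s \right)} = -2$ ($h{\left(s \right)} = 1 \left(-2\right) = -2$)
$Q = 0$ ($Q = \frac{0}{-2} = 0 \left(- \frac{1}{2}\right) = 0$)
$\left(42 + 26\right) \left(\frac{1}{r{\left(-5 \right)} - 2} + F{\left(4,4 \right)} Q\right) = \left(42 + 26\right) \left(\frac{1}{-5 - 2} + 4 \cdot 0\right) = 68 \left(\frac{1}{-7} + 0\right) = 68 \left(- \frac{1}{7} + 0\right) = 68 \left(- \frac{1}{7}\right) = - \frac{68}{7}$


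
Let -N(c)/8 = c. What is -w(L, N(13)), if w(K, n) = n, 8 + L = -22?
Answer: 104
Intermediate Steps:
L = -30 (L = -8 - 22 = -30)
N(c) = -8*c
-w(L, N(13)) = -(-8)*13 = -1*(-104) = 104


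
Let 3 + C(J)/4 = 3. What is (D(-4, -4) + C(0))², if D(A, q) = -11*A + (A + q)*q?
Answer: 5776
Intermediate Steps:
C(J) = 0 (C(J) = -12 + 4*3 = -12 + 12 = 0)
D(A, q) = -11*A + q*(A + q)
(D(-4, -4) + C(0))² = (((-4)² - 11*(-4) - 4*(-4)) + 0)² = ((16 + 44 + 16) + 0)² = (76 + 0)² = 76² = 5776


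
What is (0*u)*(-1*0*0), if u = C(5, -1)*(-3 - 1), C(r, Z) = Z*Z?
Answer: 0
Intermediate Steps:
C(r, Z) = Z²
u = -4 (u = (-1)²*(-3 - 1) = 1*(-4) = -4)
(0*u)*(-1*0*0) = (0*(-4))*(-1*0*0) = 0*(0*0) = 0*0 = 0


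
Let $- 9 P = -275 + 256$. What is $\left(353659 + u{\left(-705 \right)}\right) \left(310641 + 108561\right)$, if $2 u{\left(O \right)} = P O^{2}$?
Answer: $368183649393$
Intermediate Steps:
$P = \frac{19}{9}$ ($P = - \frac{-275 + 256}{9} = \left(- \frac{1}{9}\right) \left(-19\right) = \frac{19}{9} \approx 2.1111$)
$u{\left(O \right)} = \frac{19 O^{2}}{18}$ ($u{\left(O \right)} = \frac{\frac{19}{9} O^{2}}{2} = \frac{19 O^{2}}{18}$)
$\left(353659 + u{\left(-705 \right)}\right) \left(310641 + 108561\right) = \left(353659 + \frac{19 \left(-705\right)^{2}}{18}\right) \left(310641 + 108561\right) = \left(353659 + \frac{19}{18} \cdot 497025\right) 419202 = \left(353659 + \frac{1049275}{2}\right) 419202 = \frac{1756593}{2} \cdot 419202 = 368183649393$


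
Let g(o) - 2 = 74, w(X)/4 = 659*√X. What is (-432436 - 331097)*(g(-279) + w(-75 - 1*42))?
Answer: -58028508 - 6038018964*I*√13 ≈ -5.8028e+7 - 2.177e+10*I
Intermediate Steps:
w(X) = 2636*√X (w(X) = 4*(659*√X) = 2636*√X)
g(o) = 76 (g(o) = 2 + 74 = 76)
(-432436 - 331097)*(g(-279) + w(-75 - 1*42)) = (-432436 - 331097)*(76 + 2636*√(-75 - 1*42)) = -763533*(76 + 2636*√(-75 - 42)) = -763533*(76 + 2636*√(-117)) = -763533*(76 + 2636*(3*I*√13)) = -763533*(76 + 7908*I*√13) = -58028508 - 6038018964*I*√13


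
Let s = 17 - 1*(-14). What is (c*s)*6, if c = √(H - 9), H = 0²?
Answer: 558*I ≈ 558.0*I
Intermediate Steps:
H = 0
s = 31 (s = 17 + 14 = 31)
c = 3*I (c = √(0 - 9) = √(-9) = 3*I ≈ 3.0*I)
(c*s)*6 = ((3*I)*31)*6 = (93*I)*6 = 558*I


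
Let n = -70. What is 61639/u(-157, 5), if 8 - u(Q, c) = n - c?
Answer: 61639/83 ≈ 742.64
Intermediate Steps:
u(Q, c) = 78 + c (u(Q, c) = 8 - (-70 - c) = 8 + (70 + c) = 78 + c)
61639/u(-157, 5) = 61639/(78 + 5) = 61639/83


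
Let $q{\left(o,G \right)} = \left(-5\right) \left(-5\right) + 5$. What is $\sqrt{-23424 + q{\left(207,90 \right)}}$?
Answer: $i \sqrt{23394} \approx 152.95 i$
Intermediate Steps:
$q{\left(o,G \right)} = 30$ ($q{\left(o,G \right)} = 25 + 5 = 30$)
$\sqrt{-23424 + q{\left(207,90 \right)}} = \sqrt{-23424 + 30} = \sqrt{-23394} = i \sqrt{23394}$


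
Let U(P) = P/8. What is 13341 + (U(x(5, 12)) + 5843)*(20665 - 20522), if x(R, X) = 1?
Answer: 6791263/8 ≈ 8.4891e+5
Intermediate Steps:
U(P) = P/8 (U(P) = P*(⅛) = P/8)
13341 + (U(x(5, 12)) + 5843)*(20665 - 20522) = 13341 + ((⅛)*1 + 5843)*(20665 - 20522) = 13341 + (⅛ + 5843)*143 = 13341 + (46745/8)*143 = 13341 + 6684535/8 = 6791263/8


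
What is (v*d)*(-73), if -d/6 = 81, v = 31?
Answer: 1099818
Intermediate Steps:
d = -486 (d = -6*81 = -486)
(v*d)*(-73) = (31*(-486))*(-73) = -15066*(-73) = 1099818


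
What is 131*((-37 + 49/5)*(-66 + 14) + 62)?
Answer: 967042/5 ≈ 1.9341e+5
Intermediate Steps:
131*((-37 + 49/5)*(-66 + 14) + 62) = 131*((-37 + 49*(⅕))*(-52) + 62) = 131*((-37 + 49/5)*(-52) + 62) = 131*(-136/5*(-52) + 62) = 131*(7072/5 + 62) = 131*(7382/5) = 967042/5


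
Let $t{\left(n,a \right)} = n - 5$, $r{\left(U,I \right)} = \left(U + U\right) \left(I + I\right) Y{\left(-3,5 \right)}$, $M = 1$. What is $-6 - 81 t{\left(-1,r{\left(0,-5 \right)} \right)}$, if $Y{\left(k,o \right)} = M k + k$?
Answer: $480$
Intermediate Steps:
$Y{\left(k,o \right)} = 2 k$ ($Y{\left(k,o \right)} = 1 k + k = k + k = 2 k$)
$r{\left(U,I \right)} = - 24 I U$ ($r{\left(U,I \right)} = \left(U + U\right) \left(I + I\right) 2 \left(-3\right) = 2 U 2 I \left(-6\right) = 4 I U \left(-6\right) = - 24 I U$)
$t{\left(n,a \right)} = -5 + n$ ($t{\left(n,a \right)} = n - 5 = -5 + n$)
$-6 - 81 t{\left(-1,r{\left(0,-5 \right)} \right)} = -6 - 81 \left(-5 - 1\right) = -6 - -486 = -6 + 486 = 480$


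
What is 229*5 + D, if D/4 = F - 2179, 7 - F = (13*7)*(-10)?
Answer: -3903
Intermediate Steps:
F = 917 (F = 7 - 13*7*(-10) = 7 - 91*(-10) = 7 - 1*(-910) = 7 + 910 = 917)
D = -5048 (D = 4*(917 - 2179) = 4*(-1262) = -5048)
229*5 + D = 229*5 - 5048 = 1145 - 5048 = -3903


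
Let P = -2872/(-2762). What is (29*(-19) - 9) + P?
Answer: -771924/1381 ≈ -558.96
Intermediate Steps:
P = 1436/1381 (P = -2872*(-1/2762) = 1436/1381 ≈ 1.0398)
(29*(-19) - 9) + P = (29*(-19) - 9) + 1436/1381 = (-551 - 9) + 1436/1381 = -560 + 1436/1381 = -771924/1381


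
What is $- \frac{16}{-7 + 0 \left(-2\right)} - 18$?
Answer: $- \frac{110}{7} \approx -15.714$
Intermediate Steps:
$- \frac{16}{-7 + 0 \left(-2\right)} - 18 = - \frac{16}{-7 + 0} - 18 = - \frac{16}{-7} - 18 = \left(-16\right) \left(- \frac{1}{7}\right) - 18 = \frac{16}{7} - 18 = - \frac{110}{7}$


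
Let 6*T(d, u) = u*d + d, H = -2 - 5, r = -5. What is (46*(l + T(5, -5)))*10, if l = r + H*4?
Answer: -50140/3 ≈ -16713.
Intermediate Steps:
H = -7
l = -33 (l = -5 - 7*4 = -5 - 28 = -33)
T(d, u) = d/6 + d*u/6 (T(d, u) = (u*d + d)/6 = (d*u + d)/6 = (d + d*u)/6 = d/6 + d*u/6)
(46*(l + T(5, -5)))*10 = (46*(-33 + (⅙)*5*(1 - 5)))*10 = (46*(-33 + (⅙)*5*(-4)))*10 = (46*(-33 - 10/3))*10 = (46*(-109/3))*10 = -5014/3*10 = -50140/3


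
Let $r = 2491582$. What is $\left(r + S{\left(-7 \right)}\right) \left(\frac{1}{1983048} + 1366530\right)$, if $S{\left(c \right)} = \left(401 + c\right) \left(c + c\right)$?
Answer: $\frac{3368488393738416553}{991524} \approx 3.3973 \cdot 10^{12}$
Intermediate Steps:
$S{\left(c \right)} = 2 c \left(401 + c\right)$ ($S{\left(c \right)} = \left(401 + c\right) 2 c = 2 c \left(401 + c\right)$)
$\left(r + S{\left(-7 \right)}\right) \left(\frac{1}{1983048} + 1366530\right) = \left(2491582 + 2 \left(-7\right) \left(401 - 7\right)\right) \left(\frac{1}{1983048} + 1366530\right) = \left(2491582 + 2 \left(-7\right) 394\right) \left(\frac{1}{1983048} + 1366530\right) = \left(2491582 - 5516\right) \frac{2709894583441}{1983048} = 2486066 \cdot \frac{2709894583441}{1983048} = \frac{3368488393738416553}{991524}$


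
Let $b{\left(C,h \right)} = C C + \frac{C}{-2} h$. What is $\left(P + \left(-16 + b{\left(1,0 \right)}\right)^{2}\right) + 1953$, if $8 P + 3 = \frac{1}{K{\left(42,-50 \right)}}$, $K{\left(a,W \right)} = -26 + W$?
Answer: $\frac{1323995}{608} \approx 2177.6$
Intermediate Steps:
$b{\left(C,h \right)} = C^{2} - \frac{C h}{2}$ ($b{\left(C,h \right)} = C^{2} + C \left(- \frac{1}{2}\right) h = C^{2} + - \frac{C}{2} h = C^{2} - \frac{C h}{2}$)
$P = - \frac{229}{608}$ ($P = - \frac{3}{8} + \frac{1}{8 \left(-26 - 50\right)} = - \frac{3}{8} + \frac{1}{8 \left(-76\right)} = - \frac{3}{8} + \frac{1}{8} \left(- \frac{1}{76}\right) = - \frac{3}{8} - \frac{1}{608} = - \frac{229}{608} \approx -0.37664$)
$\left(P + \left(-16 + b{\left(1,0 \right)}\right)^{2}\right) + 1953 = \left(- \frac{229}{608} + \left(-16 + \frac{1}{2} \cdot 1 \left(\left(-1\right) 0 + 2 \cdot 1\right)\right)^{2}\right) + 1953 = \left(- \frac{229}{608} + \left(-16 + \frac{1}{2} \cdot 1 \left(0 + 2\right)\right)^{2}\right) + 1953 = \left(- \frac{229}{608} + \left(-16 + \frac{1}{2} \cdot 1 \cdot 2\right)^{2}\right) + 1953 = \left(- \frac{229}{608} + \left(-16 + 1\right)^{2}\right) + 1953 = \left(- \frac{229}{608} + \left(-15\right)^{2}\right) + 1953 = \left(- \frac{229}{608} + 225\right) + 1953 = \frac{136571}{608} + 1953 = \frac{1323995}{608}$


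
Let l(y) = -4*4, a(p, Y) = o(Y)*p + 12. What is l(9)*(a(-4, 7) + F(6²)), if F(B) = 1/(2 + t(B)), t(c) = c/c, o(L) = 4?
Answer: 176/3 ≈ 58.667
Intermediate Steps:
t(c) = 1
a(p, Y) = 12 + 4*p (a(p, Y) = 4*p + 12 = 12 + 4*p)
F(B) = ⅓ (F(B) = 1/(2 + 1) = 1/3 = ⅓)
l(y) = -16
l(9)*(a(-4, 7) + F(6²)) = -16*((12 + 4*(-4)) + ⅓) = -16*((12 - 16) + ⅓) = -16*(-4 + ⅓) = -16*(-11/3) = 176/3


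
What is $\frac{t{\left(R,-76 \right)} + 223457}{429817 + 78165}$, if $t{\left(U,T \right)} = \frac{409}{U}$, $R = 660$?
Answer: $\frac{147482029}{335268120} \approx 0.43989$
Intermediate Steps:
$\frac{t{\left(R,-76 \right)} + 223457}{429817 + 78165} = \frac{\frac{409}{660} + 223457}{429817 + 78165} = \frac{409 \cdot \frac{1}{660} + 223457}{507982} = \left(\frac{409}{660} + 223457\right) \frac{1}{507982} = \frac{147482029}{660} \cdot \frac{1}{507982} = \frac{147482029}{335268120}$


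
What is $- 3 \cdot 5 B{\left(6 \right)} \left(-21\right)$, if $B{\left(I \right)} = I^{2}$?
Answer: $11340$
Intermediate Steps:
$- 3 \cdot 5 B{\left(6 \right)} \left(-21\right) = - 3 \cdot 5 \cdot 6^{2} \left(-21\right) = - 3 \cdot 5 \cdot 36 \left(-21\right) = \left(-3\right) 180 \left(-21\right) = \left(-540\right) \left(-21\right) = 11340$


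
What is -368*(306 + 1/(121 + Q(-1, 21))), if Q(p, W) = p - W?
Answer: -11148560/99 ≈ -1.1261e+5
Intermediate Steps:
-368*(306 + 1/(121 + Q(-1, 21))) = -368*(306 + 1/(121 + (-1 - 1*21))) = -368*(306 + 1/(121 + (-1 - 21))) = -368*(306 + 1/(121 - 22)) = -368*(306 + 1/99) = -368*30295/99 = -11148560/99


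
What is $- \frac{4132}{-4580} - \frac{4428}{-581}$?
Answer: $\frac{5670233}{665245} \approx 8.5235$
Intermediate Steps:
$- \frac{4132}{-4580} - \frac{4428}{-581} = \left(-4132\right) \left(- \frac{1}{4580}\right) - - \frac{4428}{581} = \frac{1033}{1145} + \frac{4428}{581} = \frac{5670233}{665245}$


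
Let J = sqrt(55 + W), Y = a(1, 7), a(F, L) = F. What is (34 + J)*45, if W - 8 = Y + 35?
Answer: 1530 + 135*sqrt(11) ≈ 1977.7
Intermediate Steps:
Y = 1
W = 44 (W = 8 + (1 + 35) = 8 + 36 = 44)
J = 3*sqrt(11) (J = sqrt(55 + 44) = sqrt(99) = 3*sqrt(11) ≈ 9.9499)
(34 + J)*45 = (34 + 3*sqrt(11))*45 = 1530 + 135*sqrt(11)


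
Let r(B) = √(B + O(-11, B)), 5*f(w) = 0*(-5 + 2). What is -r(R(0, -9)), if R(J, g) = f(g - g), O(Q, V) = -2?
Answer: -I*√2 ≈ -1.4142*I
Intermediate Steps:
f(w) = 0 (f(w) = (0*(-5 + 2))/5 = (0*(-3))/5 = (⅕)*0 = 0)
R(J, g) = 0
r(B) = √(-2 + B) (r(B) = √(B - 2) = √(-2 + B))
-r(R(0, -9)) = -√(-2 + 0) = -√(-2) = -I*√2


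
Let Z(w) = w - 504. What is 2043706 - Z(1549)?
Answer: 2042661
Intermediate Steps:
Z(w) = -504 + w
2043706 - Z(1549) = 2043706 - (-504 + 1549) = 2043706 - 1*1045 = 2043706 - 1045 = 2042661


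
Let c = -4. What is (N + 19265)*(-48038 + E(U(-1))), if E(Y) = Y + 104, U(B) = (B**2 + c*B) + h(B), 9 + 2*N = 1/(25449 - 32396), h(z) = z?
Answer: -6413163075490/6947 ≈ -9.2316e+8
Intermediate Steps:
N = -31262/6947 (N = -9/2 + 1/(2*(25449 - 32396)) = -9/2 + (1/2)/(-6947) = -9/2 + (1/2)*(-1/6947) = -9/2 - 1/13894 = -31262/6947 ≈ -4.5001)
U(B) = B**2 - 3*B (U(B) = (B**2 - 4*B) + B = B**2 - 3*B)
E(Y) = 104 + Y
(N + 19265)*(-48038 + E(U(-1))) = (-31262/6947 + 19265)*(-48038 + (104 - (-3 - 1))) = 133802693*(-48038 + (104 - 1*(-4)))/6947 = 133802693*(-48038 + (104 + 4))/6947 = 133802693*(-48038 + 108)/6947 = (133802693/6947)*(-47930) = -6413163075490/6947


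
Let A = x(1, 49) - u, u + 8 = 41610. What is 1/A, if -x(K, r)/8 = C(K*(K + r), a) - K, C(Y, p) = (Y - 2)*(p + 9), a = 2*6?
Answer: -1/49658 ≈ -2.0138e-5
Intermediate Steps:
u = 41602 (u = -8 + 41610 = 41602)
a = 12
C(Y, p) = (-2 + Y)*(9 + p)
x(K, r) = 336 + 8*K - 168*K*(K + r) (x(K, r) = -8*((-18 - 2*12 + 9*(K*(K + r)) + (K*(K + r))*12) - K) = -8*((-18 - 24 + 9*K*(K + r) + 12*K*(K + r)) - K) = -8*((-42 + 21*K*(K + r)) - K) = -8*(-42 - K + 21*K*(K + r)) = 336 + 8*K - 168*K*(K + r))
A = -49658 (A = (336 + 8*1 - 168*1*(1 + 49)) - 1*41602 = (336 + 8 - 168*1*50) - 41602 = (336 + 8 - 8400) - 41602 = -8056 - 41602 = -49658)
1/A = 1/(-49658) = -1/49658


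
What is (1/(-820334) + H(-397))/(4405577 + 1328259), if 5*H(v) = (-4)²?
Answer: 13125339/23518303106120 ≈ 5.5809e-7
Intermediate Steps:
H(v) = 16/5 (H(v) = (⅕)*(-4)² = (⅕)*16 = 16/5)
(1/(-820334) + H(-397))/(4405577 + 1328259) = (1/(-820334) + 16/5)/(4405577 + 1328259) = (-1/820334 + 16/5)/5733836 = (13125339/4101670)*(1/5733836) = 13125339/23518303106120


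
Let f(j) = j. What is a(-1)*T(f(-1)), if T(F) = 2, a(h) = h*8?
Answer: -16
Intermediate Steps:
a(h) = 8*h
a(-1)*T(f(-1)) = (8*(-1))*2 = -8*2 = -16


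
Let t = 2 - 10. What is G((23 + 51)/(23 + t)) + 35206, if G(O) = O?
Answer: 528164/15 ≈ 35211.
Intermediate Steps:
t = -8
G((23 + 51)/(23 + t)) + 35206 = (23 + 51)/(23 - 8) + 35206 = 74/15 + 35206 = 528164/15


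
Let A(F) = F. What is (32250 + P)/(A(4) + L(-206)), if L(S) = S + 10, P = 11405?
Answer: -43655/192 ≈ -227.37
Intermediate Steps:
L(S) = 10 + S
(32250 + P)/(A(4) + L(-206)) = (32250 + 11405)/(4 + (10 - 206)) = 43655/(4 - 196) = 43655/(-192) = 43655*(-1/192) = -43655/192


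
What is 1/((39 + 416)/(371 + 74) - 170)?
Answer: -89/15039 ≈ -0.0059179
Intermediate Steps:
1/((39 + 416)/(371 + 74) - 170) = 1/(455/445 - 170) = 1/(455*(1/445) - 170) = 1/(91/89 - 170) = 1/(-15039/89) = -89/15039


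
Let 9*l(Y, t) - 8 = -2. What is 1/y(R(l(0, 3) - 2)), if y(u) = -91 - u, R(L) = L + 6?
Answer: -3/287 ≈ -0.010453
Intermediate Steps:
l(Y, t) = 2/3 (l(Y, t) = 8/9 + (1/9)*(-2) = 8/9 - 2/9 = 2/3)
R(L) = 6 + L
1/y(R(l(0, 3) - 2)) = 1/(-91 - (6 + (2/3 - 2))) = 1/(-91 - (6 - 4/3)) = 1/(-91 - 1*14/3) = 1/(-91 - 14/3) = 1/(-287/3) = -3/287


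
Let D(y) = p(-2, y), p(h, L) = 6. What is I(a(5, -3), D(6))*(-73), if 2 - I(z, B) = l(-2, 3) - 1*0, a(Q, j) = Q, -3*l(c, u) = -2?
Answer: -292/3 ≈ -97.333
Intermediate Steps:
l(c, u) = ⅔ (l(c, u) = -⅓*(-2) = ⅔)
D(y) = 6
I(z, B) = 4/3 (I(z, B) = 2 - (⅔ - 1*0) = 2 - (⅔ + 0) = 2 - 1*⅔ = 2 - ⅔ = 4/3)
I(a(5, -3), D(6))*(-73) = (4/3)*(-73) = -292/3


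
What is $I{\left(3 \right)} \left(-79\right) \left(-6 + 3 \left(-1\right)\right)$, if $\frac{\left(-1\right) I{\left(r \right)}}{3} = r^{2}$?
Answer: $-19197$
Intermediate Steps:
$I{\left(r \right)} = - 3 r^{2}$
$I{\left(3 \right)} \left(-79\right) \left(-6 + 3 \left(-1\right)\right) = - 3 \cdot 3^{2} \left(-79\right) \left(-6 + 3 \left(-1\right)\right) = \left(-3\right) 9 \left(-79\right) \left(-6 - 3\right) = \left(-27\right) \left(-79\right) \left(-9\right) = 2133 \left(-9\right) = -19197$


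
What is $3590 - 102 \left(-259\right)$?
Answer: $30008$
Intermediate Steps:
$3590 - 102 \left(-259\right) = 3590 - -26418 = 3590 + 26418 = 30008$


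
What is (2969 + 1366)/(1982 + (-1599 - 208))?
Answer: 867/35 ≈ 24.771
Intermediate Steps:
(2969 + 1366)/(1982 + (-1599 - 208)) = 4335/(1982 - 1807) = 4335/175 = 4335*(1/175) = 867/35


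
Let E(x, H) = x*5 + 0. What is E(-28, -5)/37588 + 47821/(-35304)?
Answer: -450609577/331751688 ≈ -1.3583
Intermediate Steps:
E(x, H) = 5*x (E(x, H) = 5*x + 0 = 5*x)
E(-28, -5)/37588 + 47821/(-35304) = (5*(-28))/37588 + 47821/(-35304) = -140*1/37588 + 47821*(-1/35304) = -35/9397 - 47821/35304 = -450609577/331751688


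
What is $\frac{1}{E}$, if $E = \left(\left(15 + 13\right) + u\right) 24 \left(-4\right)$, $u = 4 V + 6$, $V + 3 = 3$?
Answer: $- \frac{1}{3264} \approx -0.00030637$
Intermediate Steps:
$V = 0$ ($V = -3 + 3 = 0$)
$u = 6$ ($u = 4 \cdot 0 + 6 = 0 + 6 = 6$)
$E = -3264$ ($E = \left(\left(15 + 13\right) + 6\right) 24 \left(-4\right) = \left(28 + 6\right) 24 \left(-4\right) = 34 \cdot 24 \left(-4\right) = 816 \left(-4\right) = -3264$)
$\frac{1}{E} = \frac{1}{-3264} = - \frac{1}{3264}$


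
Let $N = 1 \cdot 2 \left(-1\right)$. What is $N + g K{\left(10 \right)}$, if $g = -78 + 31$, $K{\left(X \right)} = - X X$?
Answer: $4698$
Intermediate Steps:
$K{\left(X \right)} = - X^{2}$
$N = -2$ ($N = 2 \left(-1\right) = -2$)
$g = -47$
$N + g K{\left(10 \right)} = -2 - 47 \left(- 10^{2}\right) = -2 - 47 \left(\left(-1\right) 100\right) = -2 - -4700 = -2 + 4700 = 4698$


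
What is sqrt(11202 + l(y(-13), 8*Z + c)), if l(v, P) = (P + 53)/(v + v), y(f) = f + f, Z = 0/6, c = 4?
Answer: sqrt(7571811)/26 ≈ 105.83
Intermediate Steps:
Z = 0 (Z = 0*(1/6) = 0)
y(f) = 2*f
l(v, P) = (53 + P)/(2*v) (l(v, P) = (53 + P)/((2*v)) = (53 + P)*(1/(2*v)) = (53 + P)/(2*v))
sqrt(11202 + l(y(-13), 8*Z + c)) = sqrt(11202 + (53 + (8*0 + 4))/(2*((2*(-13))))) = sqrt(11202 + (1/2)*(53 + (0 + 4))/(-26)) = sqrt(11202 + (1/2)*(-1/26)*(53 + 4)) = sqrt(11202 + (1/2)*(-1/26)*57) = sqrt(11202 - 57/52) = sqrt(582447/52) = sqrt(7571811)/26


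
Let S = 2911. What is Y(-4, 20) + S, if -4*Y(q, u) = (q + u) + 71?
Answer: 11557/4 ≈ 2889.3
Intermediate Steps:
Y(q, u) = -71/4 - q/4 - u/4 (Y(q, u) = -((q + u) + 71)/4 = -(71 + q + u)/4 = -71/4 - q/4 - u/4)
Y(-4, 20) + S = (-71/4 - ¼*(-4) - ¼*20) + 2911 = (-71/4 + 1 - 5) + 2911 = -87/4 + 2911 = 11557/4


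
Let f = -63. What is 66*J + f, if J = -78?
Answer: -5211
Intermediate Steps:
66*J + f = 66*(-78) - 63 = -5148 - 63 = -5211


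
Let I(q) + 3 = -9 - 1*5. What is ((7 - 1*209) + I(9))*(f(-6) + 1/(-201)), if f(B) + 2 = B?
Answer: 117457/67 ≈ 1753.1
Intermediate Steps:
f(B) = -2 + B
I(q) = -17 (I(q) = -3 + (-9 - 1*5) = -3 + (-9 - 5) = -3 - 14 = -17)
((7 - 1*209) + I(9))*(f(-6) + 1/(-201)) = ((7 - 1*209) - 17)*((-2 - 6) + 1/(-201)) = ((7 - 209) - 17)*(-8 - 1/201) = (-202 - 17)*(-1609/201) = -219*(-1609/201) = 117457/67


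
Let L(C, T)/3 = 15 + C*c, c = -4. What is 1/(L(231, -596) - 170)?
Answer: -1/2897 ≈ -0.00034518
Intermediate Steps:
L(C, T) = 45 - 12*C (L(C, T) = 3*(15 + C*(-4)) = 3*(15 - 4*C) = 45 - 12*C)
1/(L(231, -596) - 170) = 1/((45 - 12*231) - 170) = 1/((45 - 2772) - 170) = 1/(-2727 - 170) = 1/(-2897) = -1/2897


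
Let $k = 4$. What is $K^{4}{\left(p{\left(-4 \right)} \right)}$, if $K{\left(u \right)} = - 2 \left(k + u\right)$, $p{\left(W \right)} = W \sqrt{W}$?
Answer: $-28672 + 98304 i \approx -28672.0 + 98304.0 i$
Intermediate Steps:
$p{\left(W \right)} = W^{\frac{3}{2}}$
$K{\left(u \right)} = -8 - 2 u$ ($K{\left(u \right)} = - 2 \left(4 + u\right) = -8 - 2 u$)
$K^{4}{\left(p{\left(-4 \right)} \right)} = \left(-8 - 2 \left(-4\right)^{\frac{3}{2}}\right)^{4} = \left(-8 - 2 \left(- 8 i\right)\right)^{4} = \left(-8 + 16 i\right)^{4}$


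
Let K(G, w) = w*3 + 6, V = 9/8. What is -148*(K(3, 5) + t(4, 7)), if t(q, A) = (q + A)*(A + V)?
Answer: -32671/2 ≈ -16336.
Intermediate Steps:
V = 9/8 (V = 9*(⅛) = 9/8 ≈ 1.1250)
K(G, w) = 6 + 3*w (K(G, w) = 3*w + 6 = 6 + 3*w)
t(q, A) = (9/8 + A)*(A + q) (t(q, A) = (q + A)*(A + 9/8) = (A + q)*(9/8 + A) = (9/8 + A)*(A + q))
-148*(K(3, 5) + t(4, 7)) = -148*((6 + 3*5) + (7² + (9/8)*7 + (9/8)*4 + 7*4)) = -148*((6 + 15) + (49 + 63/8 + 9/2 + 28)) = -148*(21 + 715/8) = -148*883/8 = -32671/2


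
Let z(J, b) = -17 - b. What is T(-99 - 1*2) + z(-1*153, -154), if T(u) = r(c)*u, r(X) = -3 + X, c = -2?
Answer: 642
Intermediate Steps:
T(u) = -5*u (T(u) = (-3 - 2)*u = -5*u)
T(-99 - 1*2) + z(-1*153, -154) = -5*(-99 - 1*2) + (-17 - 1*(-154)) = -5*(-99 - 2) + (-17 + 154) = -5*(-101) + 137 = 505 + 137 = 642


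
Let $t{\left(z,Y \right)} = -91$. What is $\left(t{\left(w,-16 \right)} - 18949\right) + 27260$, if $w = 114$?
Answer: $8220$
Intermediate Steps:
$\left(t{\left(w,-16 \right)} - 18949\right) + 27260 = \left(-91 - 18949\right) + 27260 = -19040 + 27260 = 8220$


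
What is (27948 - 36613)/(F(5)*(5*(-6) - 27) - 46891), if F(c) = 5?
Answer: 8665/47176 ≈ 0.18367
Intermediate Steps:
(27948 - 36613)/(F(5)*(5*(-6) - 27) - 46891) = (27948 - 36613)/(5*(5*(-6) - 27) - 46891) = -8665/(5*(-30 - 27) - 46891) = -8665/(5*(-57) - 46891) = -8665/(-285 - 46891) = -8665/(-47176) = -8665*(-1/47176) = 8665/47176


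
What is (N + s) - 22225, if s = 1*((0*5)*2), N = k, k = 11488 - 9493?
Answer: -20230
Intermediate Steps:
k = 1995
N = 1995
s = 0 (s = 1*(0*2) = 1*0 = 0)
(N + s) - 22225 = (1995 + 0) - 22225 = 1995 - 22225 = -20230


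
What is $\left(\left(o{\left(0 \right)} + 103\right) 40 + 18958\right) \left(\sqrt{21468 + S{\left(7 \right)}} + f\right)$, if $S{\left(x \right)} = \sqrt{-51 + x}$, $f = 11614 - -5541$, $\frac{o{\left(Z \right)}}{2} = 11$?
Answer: $410999490 + 23958 \sqrt{21468 + 2 i \sqrt{11}} \approx 4.1451 \cdot 10^{8} + 542.31 i$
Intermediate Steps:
$o{\left(Z \right)} = 22$ ($o{\left(Z \right)} = 2 \cdot 11 = 22$)
$f = 17155$ ($f = 11614 + 5541 = 17155$)
$\left(\left(o{\left(0 \right)} + 103\right) 40 + 18958\right) \left(\sqrt{21468 + S{\left(7 \right)}} + f\right) = \left(\left(22 + 103\right) 40 + 18958\right) \left(\sqrt{21468 + \sqrt{-51 + 7}} + 17155\right) = \left(125 \cdot 40 + 18958\right) \left(\sqrt{21468 + \sqrt{-44}} + 17155\right) = \left(5000 + 18958\right) \left(\sqrt{21468 + 2 i \sqrt{11}} + 17155\right) = 23958 \left(17155 + \sqrt{21468 + 2 i \sqrt{11}}\right) = 410999490 + 23958 \sqrt{21468 + 2 i \sqrt{11}}$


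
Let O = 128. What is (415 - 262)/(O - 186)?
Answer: -153/58 ≈ -2.6379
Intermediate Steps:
(415 - 262)/(O - 186) = (415 - 262)/(128 - 186) = 153/(-58) = 153*(-1/58) = -153/58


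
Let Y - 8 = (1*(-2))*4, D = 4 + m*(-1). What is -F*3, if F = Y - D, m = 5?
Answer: -3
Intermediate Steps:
D = -1 (D = 4 + 5*(-1) = 4 - 5 = -1)
Y = 0 (Y = 8 + (1*(-2))*4 = 8 - 2*4 = 8 - 8 = 0)
F = 1 (F = 0 - 1*(-1) = 0 + 1 = 1)
-F*3 = -1*1*3 = -1*3 = -3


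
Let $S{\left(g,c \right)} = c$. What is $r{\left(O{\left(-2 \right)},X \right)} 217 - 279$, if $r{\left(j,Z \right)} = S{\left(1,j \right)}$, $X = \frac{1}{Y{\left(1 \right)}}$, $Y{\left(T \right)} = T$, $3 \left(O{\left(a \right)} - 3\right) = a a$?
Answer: $\frac{1984}{3} \approx 661.33$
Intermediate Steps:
$O{\left(a \right)} = 3 + \frac{a^{2}}{3}$ ($O{\left(a \right)} = 3 + \frac{a a}{3} = 3 + \frac{a^{2}}{3}$)
$X = 1$ ($X = 1^{-1} = 1$)
$r{\left(j,Z \right)} = j$
$r{\left(O{\left(-2 \right)},X \right)} 217 - 279 = \left(3 + \frac{\left(-2\right)^{2}}{3}\right) 217 - 279 = \left(3 + \frac{1}{3} \cdot 4\right) 217 - 279 = \left(3 + \frac{4}{3}\right) 217 - 279 = \frac{13}{3} \cdot 217 - 279 = \frac{2821}{3} - 279 = \frac{1984}{3}$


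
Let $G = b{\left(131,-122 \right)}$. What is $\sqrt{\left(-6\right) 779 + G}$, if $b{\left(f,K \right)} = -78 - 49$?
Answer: $i \sqrt{4801} \approx 69.289 i$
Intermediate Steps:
$b{\left(f,K \right)} = -127$
$G = -127$
$\sqrt{\left(-6\right) 779 + G} = \sqrt{\left(-6\right) 779 - 127} = \sqrt{-4674 - 127} = \sqrt{-4801} = i \sqrt{4801}$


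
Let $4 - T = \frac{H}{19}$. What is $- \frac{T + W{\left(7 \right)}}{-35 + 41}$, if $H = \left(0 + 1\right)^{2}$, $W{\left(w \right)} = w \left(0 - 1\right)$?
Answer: $\frac{29}{57} \approx 0.50877$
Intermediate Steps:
$W{\left(w \right)} = - w$ ($W{\left(w \right)} = w \left(-1\right) = - w$)
$H = 1$ ($H = 1^{2} = 1$)
$T = \frac{75}{19}$ ($T = 4 - 1 \cdot \frac{1}{19} = 4 - \frac{1}{19} = \frac{75}{19} \approx 3.9474$)
$- \frac{T + W{\left(7 \right)}}{-35 + 41} = - \frac{\frac{75}{19} - 7}{-35 + 41} = - \frac{\frac{75}{19} - 7}{6} = - \frac{-58}{19 \cdot 6} = \left(-1\right) \left(- \frac{29}{57}\right) = \frac{29}{57}$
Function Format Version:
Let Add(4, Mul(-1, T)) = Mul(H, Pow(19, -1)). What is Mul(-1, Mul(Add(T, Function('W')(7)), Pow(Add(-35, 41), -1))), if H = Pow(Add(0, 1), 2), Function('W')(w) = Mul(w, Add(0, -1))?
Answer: Rational(29, 57) ≈ 0.50877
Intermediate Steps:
Function('W')(w) = Mul(-1, w) (Function('W')(w) = Mul(w, -1) = Mul(-1, w))
H = 1 (H = Pow(1, 2) = 1)
T = Rational(75, 19) (T = Add(4, Mul(-1, Mul(1, Pow(19, -1)))) = Add(4, Mul(-1, Mul(1, Rational(1, 19)))) = Add(4, Mul(-1, Rational(1, 19))) = Add(4, Rational(-1, 19)) = Rational(75, 19) ≈ 3.9474)
Mul(-1, Mul(Add(T, Function('W')(7)), Pow(Add(-35, 41), -1))) = Mul(-1, Mul(Add(Rational(75, 19), Mul(-1, 7)), Pow(Add(-35, 41), -1))) = Mul(-1, Mul(Add(Rational(75, 19), -7), Pow(6, -1))) = Mul(-1, Mul(Rational(-58, 19), Rational(1, 6))) = Mul(-1, Rational(-29, 57)) = Rational(29, 57)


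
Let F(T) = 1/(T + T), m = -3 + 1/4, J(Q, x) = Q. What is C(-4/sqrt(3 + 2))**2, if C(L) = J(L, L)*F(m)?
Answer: 64/605 ≈ 0.10579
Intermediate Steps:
m = -11/4 (m = -3 + 1/4 = -11/4 ≈ -2.7500)
F(T) = 1/(2*T)
C(L) = -2*L/11 (C(L) = L*(1/(2*(-11/4))) = L*((1/2)*(-4/11)) = L*(-2/11) = -2*L/11)
C(-4/sqrt(3 + 2))**2 = (-(-8)/(11*(sqrt(3 + 2))))**2 = (-(-8)/(11*(sqrt(5))))**2 = (-(-8)*sqrt(5)/5/11)**2 = (-(-8)*sqrt(5)/55)**2 = (8*sqrt(5)/55)**2 = 64/605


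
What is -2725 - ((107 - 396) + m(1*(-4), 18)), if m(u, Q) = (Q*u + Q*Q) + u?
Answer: -2684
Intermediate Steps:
m(u, Q) = u + Q**2 + Q*u (m(u, Q) = (Q*u + Q**2) + u = (Q**2 + Q*u) + u = u + Q**2 + Q*u)
-2725 - ((107 - 396) + m(1*(-4), 18)) = -2725 - ((107 - 396) + (1*(-4) + 18**2 + 18*(1*(-4)))) = -2725 - (-289 + (-4 + 324 + 18*(-4))) = -2725 - (-289 + (-4 + 324 - 72)) = -2725 - (-289 + 248) = -2725 - 1*(-41) = -2725 + 41 = -2684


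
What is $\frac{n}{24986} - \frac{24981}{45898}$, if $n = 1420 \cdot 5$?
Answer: $- \frac{149149733}{573403714} \approx -0.26011$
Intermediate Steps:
$n = 7100$
$\frac{n}{24986} - \frac{24981}{45898} = \frac{7100}{24986} - \frac{24981}{45898} = 7100 \cdot \frac{1}{24986} - \frac{24981}{45898} = \frac{3550}{12493} - \frac{24981}{45898} = - \frac{149149733}{573403714}$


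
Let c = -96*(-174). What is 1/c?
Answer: 1/16704 ≈ 5.9866e-5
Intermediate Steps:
c = 16704
1/c = 1/16704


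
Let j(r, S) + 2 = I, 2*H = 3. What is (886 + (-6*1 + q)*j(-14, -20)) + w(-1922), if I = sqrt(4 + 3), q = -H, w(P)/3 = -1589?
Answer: -3866 - 15*sqrt(7)/2 ≈ -3885.8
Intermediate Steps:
w(P) = -4767 (w(P) = 3*(-1589) = -4767)
H = 3/2 (H = (1/2)*3 = 3/2 ≈ 1.5000)
q = -3/2 (q = -1*3/2 = -3/2 ≈ -1.5000)
I = sqrt(7) ≈ 2.6458
j(r, S) = -2 + sqrt(7)
(886 + (-6*1 + q)*j(-14, -20)) + w(-1922) = (886 + (-6*1 - 3/2)*(-2 + sqrt(7))) - 4767 = (886 + (-6 - 3/2)*(-2 + sqrt(7))) - 4767 = (886 - 15*(-2 + sqrt(7))/2) - 4767 = (886 + (15 - 15*sqrt(7)/2)) - 4767 = (901 - 15*sqrt(7)/2) - 4767 = -3866 - 15*sqrt(7)/2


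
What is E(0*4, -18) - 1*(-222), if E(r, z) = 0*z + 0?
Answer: 222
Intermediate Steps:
E(r, z) = 0 (E(r, z) = 0 + 0 = 0)
E(0*4, -18) - 1*(-222) = 0 - 1*(-222) = 0 + 222 = 222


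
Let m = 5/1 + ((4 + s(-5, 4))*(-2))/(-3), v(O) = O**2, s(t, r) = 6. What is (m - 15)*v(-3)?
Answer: -30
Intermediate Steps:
m = 35/3 (m = 5/1 + ((4 + 6)*(-2))/(-3) = 5*1 + (10*(-2))*(-1/3) = 5 - 20*(-1/3) = 5 + 20/3 = 35/3 ≈ 11.667)
(m - 15)*v(-3) = (35/3 - 15)*(-3)**2 = -10/3*9 = -30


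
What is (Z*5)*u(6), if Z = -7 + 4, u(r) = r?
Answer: -90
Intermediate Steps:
Z = -3
(Z*5)*u(6) = -3*5*6 = -15*6 = -90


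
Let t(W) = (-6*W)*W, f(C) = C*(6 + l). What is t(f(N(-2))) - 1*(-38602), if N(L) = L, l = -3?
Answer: 38386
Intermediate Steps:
f(C) = 3*C (f(C) = C*(6 - 3) = C*3 = 3*C)
t(W) = -6*W**2
t(f(N(-2))) - 1*(-38602) = -6*(3*(-2))**2 - 1*(-38602) = -6*(-6)**2 + 38602 = -6*36 + 38602 = -216 + 38602 = 38386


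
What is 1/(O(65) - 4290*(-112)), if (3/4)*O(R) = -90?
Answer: 1/480360 ≈ 2.0818e-6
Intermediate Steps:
O(R) = -120 (O(R) = (4/3)*(-90) = -120)
1/(O(65) - 4290*(-112)) = 1/(-120 - 4290*(-112)) = 1/(-120 + 480480) = 1/480360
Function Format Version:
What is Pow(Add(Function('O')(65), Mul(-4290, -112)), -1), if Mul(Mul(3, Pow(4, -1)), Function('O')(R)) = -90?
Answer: Rational(1, 480360) ≈ 2.0818e-6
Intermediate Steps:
Function('O')(R) = -120 (Function('O')(R) = Mul(Rational(4, 3), -90) = -120)
Pow(Add(Function('O')(65), Mul(-4290, -112)), -1) = Pow(Add(-120, Mul(-4290, -112)), -1) = Pow(Add(-120, 480480), -1) = Pow(480360, -1) = Rational(1, 480360)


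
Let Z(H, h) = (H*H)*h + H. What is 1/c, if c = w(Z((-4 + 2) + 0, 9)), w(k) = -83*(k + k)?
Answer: -1/5644 ≈ -0.00017718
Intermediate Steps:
Z(H, h) = H + h*H² (Z(H, h) = H²*h + H = h*H² + H = H + h*H²)
w(k) = -166*k
c = -5644 (c = -166*((-4 + 2) + 0)*(1 + ((-4 + 2) + 0)*9) = -166*(-2 + 0)*(1 + (-2 + 0)*9) = -(-332)*(1 - 2*9) = -(-332)*(1 - 18) = -(-332)*(-17) = -166*34 = -5644)
1/c = 1/(-5644) = -1/5644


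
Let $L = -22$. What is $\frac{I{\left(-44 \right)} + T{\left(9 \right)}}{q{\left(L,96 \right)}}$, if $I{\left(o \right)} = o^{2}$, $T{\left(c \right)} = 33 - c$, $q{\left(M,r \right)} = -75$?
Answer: $- \frac{392}{15} \approx -26.133$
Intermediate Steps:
$\frac{I{\left(-44 \right)} + T{\left(9 \right)}}{q{\left(L,96 \right)}} = \frac{\left(-44\right)^{2} + \left(33 - 9\right)}{-75} = \left(1936 + \left(33 - 9\right)\right) \left(- \frac{1}{75}\right) = \left(1936 + 24\right) \left(- \frac{1}{75}\right) = 1960 \left(- \frac{1}{75}\right) = - \frac{392}{15}$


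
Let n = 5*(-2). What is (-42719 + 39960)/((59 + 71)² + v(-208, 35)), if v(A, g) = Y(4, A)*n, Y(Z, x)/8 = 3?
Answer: -2759/16660 ≈ -0.16561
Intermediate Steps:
Y(Z, x) = 24 (Y(Z, x) = 8*3 = 24)
n = -10
v(A, g) = -240 (v(A, g) = 24*(-10) = -240)
(-42719 + 39960)/((59 + 71)² + v(-208, 35)) = (-42719 + 39960)/((59 + 71)² - 240) = -2759/(130² - 240) = -2759/(16900 - 240) = -2759/16660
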